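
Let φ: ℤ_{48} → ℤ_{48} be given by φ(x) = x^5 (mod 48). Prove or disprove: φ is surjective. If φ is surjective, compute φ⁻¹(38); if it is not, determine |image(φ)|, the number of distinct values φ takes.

φ(0) = 0^5 = 0.
φ(6): Repeated squaring mod 48: 6^1 ≡ 6, 6^2 ≡ 6² = 36, 6^4 ≡ 36² = 1296 ≡ 0. Since 5 = 4 + 1, 6^5 ≡ 0·6: 0·6 = 0. So 6^5 ≡ 0 (mod 48).
So φ(0) = φ(6) = 0 while 0 ≠ 6, therefore φ is not injective.
A non-injective map from the 48-element set ℤ_{48} to itself takes at most 47 distinct values, so it cannot be surjective. So φ is not surjective.
Since φ is not surjective, we determine |image(φ)|. Computing x^5 mod 48 for each x (by repeated squaring, reducing mod 48 at every step), the values φ(0), φ(1), …, φ(47) are: 0, 1, 32, 3, 16, 5, 0, 7, 32, 9, 16, 11, 0, 13, 32, 15, 16, 17, 0, 19, 32, 21, 16, 23, 0, 25, 32, 27, 16, 29, 0, 31, 32, 33, 16, 35, 0, 37, 32, 39, 16, 41, 0, 43, 32, 45, 16, 47.
The distinct values are {0, 1, 3, 5, 7, 9, 11, 13, 15, 16, 17, 19, 21, 23, 25, 27, 29, 31, 32, 33, 35, 37, 39, 41, 43, 45, 47}; there are 27 of them.

27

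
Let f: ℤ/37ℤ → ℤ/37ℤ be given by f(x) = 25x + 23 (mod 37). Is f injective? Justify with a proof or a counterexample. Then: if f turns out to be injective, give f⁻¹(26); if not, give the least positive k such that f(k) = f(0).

9

If f(s) = f(t), then 25s ≡ 25t (mod 37). Because gcd(25, 37) = 1, we may cancel 25 to get s ≡ t (mod 37).
So f is injective.
We now compute 25⁻¹ mod 37 explicitly. Euclid's algorithm: 37 = 1·25 + 12, 25 = 2·12 + 1; back-substituting gives 1 = 3·25 − 2·37, so 25⁻¹ ≡ 3 (mod 37).
Since f is injective, we compute f⁻¹(26): solve 25x + 23 ≡ 26 (mod 37), i.e. 25x ≡ 3 (mod 37).
Multiplying by 25⁻¹ = 3 gives x ≡ 3·3 = 9 ≡ 9 (mod 37).
Check: f(9) = 25·9 + 23 = 248 = 6·37 + 26 ≡ 26 (mod 37).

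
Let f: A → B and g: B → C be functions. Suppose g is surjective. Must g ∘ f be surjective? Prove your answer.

not surjective

No. Take A = {0}, B = C = {0, 1, 2, 3, 4}, f(0) = 0, and g = identity (surjective).
Then (g ∘ f)(0) = 0, and 4 ∈ C has no preimage under g ∘ f, so g ∘ f is not surjective.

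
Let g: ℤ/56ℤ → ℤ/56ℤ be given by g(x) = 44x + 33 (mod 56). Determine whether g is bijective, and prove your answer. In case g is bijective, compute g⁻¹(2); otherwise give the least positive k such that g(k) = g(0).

We have gcd(44, 56) = 4 > 1. Taking s = 0 and t = 14: g(0) = 33 and g(14) = 44·14 + 33 = 649 ≡ 33 (mod 56).
So g(0) = g(14) while 0 ≠ 14, thus g is not injective, hence not bijective.
Since g is not bijective, we find the least positive k with g(k) = g(0): this means 44k ≡ 0 (mod 56), i.e. 56 ∣ 44k. Since gcd(44, 56) = 4, dividing through by 4 this holds exactly when 14 ∣ 11k, and as gcd(11, 14) = 1, exactly when 14 ∣ k.
The smallest positive such k is 14.

14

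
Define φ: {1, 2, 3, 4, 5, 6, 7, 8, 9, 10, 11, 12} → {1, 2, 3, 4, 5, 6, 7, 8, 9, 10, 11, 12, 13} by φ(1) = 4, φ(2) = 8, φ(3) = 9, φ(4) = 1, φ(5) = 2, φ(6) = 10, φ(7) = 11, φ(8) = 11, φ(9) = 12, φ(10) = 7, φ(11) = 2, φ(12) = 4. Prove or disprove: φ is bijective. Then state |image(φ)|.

φ(7) = 11 = φ(8) with 7 ≠ 8, so φ is not injective, hence not bijective.
The image of φ is {1, 2, 4, 7, 8, 9, 10, 11, 12}, which has 9 elements.

9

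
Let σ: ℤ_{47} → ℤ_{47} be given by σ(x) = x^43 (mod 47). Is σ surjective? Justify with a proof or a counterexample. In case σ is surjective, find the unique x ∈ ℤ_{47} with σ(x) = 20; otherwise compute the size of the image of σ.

31

Since 47 is prime, the nonzero elements of ℤ_{47} form a cyclic group of order 46.
As gcd(43, 46) = 1, raising to the 43rd power is a bijection on this group: if x_1^43 ≡ x_2^43 then (x_1x_2^{−1})^43 = 1, and the only element of order dividing gcd(43, 46) = 1 is 1, so x_1 = x_2.
With σ(0) = 0 this makes σ injective on all of ℤ_{47}, hence bijective (finite equal-size domain and codomain). In particular σ is surjective.
Since σ is surjective, we find the preimage of 20. The inverse of x ↦ x^43 on (ℤ_{47})^× is x ↦ x^15, because 43·15 = 645 = 14·46 + 1 ≡ 1 (mod 46) and x^{46} = 1 for x ≠ 0 (Fermat). So σ⁻¹(20) = 20^15 mod 47.
Repeated squaring mod 47: 20^1 ≡ 20, 20^2 ≡ 20² = 400 ≡ 24, 20^4 ≡ 24² = 576 ≡ 12, 20^8 ≡ 12² = 144 ≡ 3. Since 15 = 8 + 4 + 2 + 1, 20^15 ≡ 3·12·24·20: 3·12 = 36, then 36·24 = 864 ≡ 18, then 18·20 = 360 ≡ 31. So 20^15 ≡ 31 (mod 47).
Hence σ⁻¹(20) = 31.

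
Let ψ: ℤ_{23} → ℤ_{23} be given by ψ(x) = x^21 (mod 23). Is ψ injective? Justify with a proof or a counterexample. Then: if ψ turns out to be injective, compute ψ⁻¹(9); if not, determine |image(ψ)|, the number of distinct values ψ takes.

18

Since 23 is prime, the nonzero elements of ℤ_{23} form a cyclic group of order 22.
As gcd(21, 22) = 1, raising to the 21st power is a bijection on this group: if u^21 ≡ v^21 then (uv^{−1})^21 = 1, and the only element of order dividing gcd(21, 22) = 1 is 1, so u = v.
With ψ(0) = 0 this makes ψ injective on all of ℤ_{23}, hence bijective (finite equal-size domain and codomain). In particular ψ is injective.
Since ψ is injective, we find the preimage of 9. The inverse of x ↦ x^21 on (ℤ_{23})^× is x ↦ x^21, because 21·21 = 441 = 20·22 + 1 ≡ 1 (mod 22) and x^{22} = 1 for x ≠ 0 (Fermat). So ψ⁻¹(9) = 9^21 mod 23.
Repeated squaring mod 23: 9^1 ≡ 9, 9^2 ≡ 9² = 81 ≡ 12, 9^4 ≡ 12² = 144 ≡ 6, 9^8 ≡ 6² = 36 ≡ 13, 9^16 ≡ 13² = 169 ≡ 8. Since 21 = 16 + 4 + 1, 9^21 ≡ 8·6·9: 8·6 = 48 ≡ 2, then 2·9 = 18. So 9^21 ≡ 18 (mod 23).
Hence ψ⁻¹(9) = 18.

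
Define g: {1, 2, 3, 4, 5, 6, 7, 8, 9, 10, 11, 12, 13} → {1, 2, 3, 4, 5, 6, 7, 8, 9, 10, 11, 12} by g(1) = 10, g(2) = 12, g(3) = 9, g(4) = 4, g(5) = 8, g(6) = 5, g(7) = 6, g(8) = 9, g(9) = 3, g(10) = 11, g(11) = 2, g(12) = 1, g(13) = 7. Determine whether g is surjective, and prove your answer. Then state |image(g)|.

Every element of the codomain has a preimage: 1 = g(12), 2 = g(11), 3 = g(9), 4 = g(4), 5 = g(6), 6 = g(7), 7 = g(13), 8 = g(5), 9 = g(3), 10 = g(1), 11 = g(10), 12 = g(2).
So g is surjective.
The image of g is {1, 2, 3, 4, 5, 6, 7, 8, 9, 10, 11, 12}, which has 12 elements.

12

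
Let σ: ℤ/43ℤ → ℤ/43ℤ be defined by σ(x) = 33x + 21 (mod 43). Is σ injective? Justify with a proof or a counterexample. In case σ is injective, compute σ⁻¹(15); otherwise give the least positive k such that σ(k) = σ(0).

Recall: σ is injective if σ(u) = σ(v) implies u = v.
Suppose σ(u) = σ(v) in ℤ/43ℤ. Then 33u + 21 ≡ 33v + 21 (mod 43), therefore 33(u − v) ≡ 0 (mod 43).
Since gcd(33, 43) = 1, 33 is invertible modulo 43, so u − v ≡ 0 (mod 43), i.e. u = v.
Hence σ is injective.
We now compute 33⁻¹ mod 43 explicitly. Euclid's algorithm: 43 = 1·33 + 10, 33 = 3·10 + 3, 10 = 3·3 + 1; back-substituting gives 1 = 30·33 − 23·43, so 33⁻¹ ≡ 30 (mod 43).
Since σ is injective, we compute σ⁻¹(15): solve 33x + 21 ≡ 15 (mod 43), i.e. 33x ≡ 37 (mod 43).
Multiplying by 33⁻¹ = 30 gives x ≡ 30·37 = 1110 = 25·43 + 35 ≡ 35 (mod 43).
Check: σ(35) = 33·35 + 21 = 1176 = 27·43 + 15 ≡ 15 (mod 43).

35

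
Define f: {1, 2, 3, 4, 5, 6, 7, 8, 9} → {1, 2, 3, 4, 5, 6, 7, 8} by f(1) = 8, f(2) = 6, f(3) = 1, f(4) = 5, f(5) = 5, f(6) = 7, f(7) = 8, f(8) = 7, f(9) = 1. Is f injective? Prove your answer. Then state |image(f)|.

f(4) = 5 = f(5) with 4 ≠ 5, so f is not injective.
The image of f is {1, 5, 6, 7, 8}, which has 5 elements.

5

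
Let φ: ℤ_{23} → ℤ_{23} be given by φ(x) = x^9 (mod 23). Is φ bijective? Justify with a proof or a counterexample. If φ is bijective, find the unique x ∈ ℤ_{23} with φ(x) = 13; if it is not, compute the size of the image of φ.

Since 23 is prime, the nonzero elements of ℤ_{23} form a cyclic group of order 22.
As gcd(9, 22) = 1, raising to the 9th power is a bijection on this group: if x_1^9 ≡ x_2^9 then (x_1x_2^{−1})^9 = 1, and the only element of order dividing gcd(9, 22) = 1 is 1, so x_1 = x_2.
With φ(0) = 0 this makes φ injective on all of ℤ_{23}, hence bijective (finite equal-size domain and codomain). In particular φ is bijective.
Since φ is bijective, we find the preimage of 13. The inverse of x ↦ x^9 on (ℤ_{23})^× is x ↦ x^5, because 9·5 = 45 = 2·22 + 1 ≡ 1 (mod 22) and x^{22} = 1 for x ≠ 0 (Fermat). So φ⁻¹(13) = 13^5 mod 23.
Repeated squaring mod 23: 13^1 ≡ 13, 13^2 ≡ 13² = 169 ≡ 8, 13^4 ≡ 8² = 64 ≡ 18. Since 5 = 4 + 1, 13^5 ≡ 18·13: 18·13 = 234 ≡ 4. So 13^5 ≡ 4 (mod 23).
Hence φ⁻¹(13) = 4.

4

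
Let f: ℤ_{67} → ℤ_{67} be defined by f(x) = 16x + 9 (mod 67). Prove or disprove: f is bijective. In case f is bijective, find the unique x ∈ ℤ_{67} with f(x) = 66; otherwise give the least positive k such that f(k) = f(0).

If f(x_1) = f(x_2), then 16x_1 ≡ 16x_2 (mod 67). Because gcd(16, 67) = 1, we may cancel 16 to get x_1 ≡ x_2 (mod 67).
We now compute 16⁻¹ mod 67 explicitly. Euclid's algorithm: 67 = 4·16 + 3, 16 = 5·3 + 1; back-substituting gives 1 = 21·16 − 5·67, so 16⁻¹ ≡ 21 (mod 67).
For any y ∈ ℤ_{67}, x = 21(y − 9) mod 67 satisfies f(x) = 16·21(y − 9) + 9 ≡ y (since 16·21 ≡ 1 mod 67). So every y has a preimage.
Thus f is bijective.
Since f is bijective, we find f⁻¹(66): we need 16x ≡ 66 − 9 ≡ 57 (mod 67). Using 16⁻¹ = 21: x ≡ 21·57 = 1197 = 17·67 + 58, so x = 58.
Check: f(58) = 16·58 + 9 = 937 = 13·67 + 66 ≡ 66 (mod 67).

58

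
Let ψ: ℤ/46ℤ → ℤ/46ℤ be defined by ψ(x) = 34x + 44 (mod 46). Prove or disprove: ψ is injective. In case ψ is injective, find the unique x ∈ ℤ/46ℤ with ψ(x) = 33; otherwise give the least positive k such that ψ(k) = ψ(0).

23

We have gcd(34, 46) = 2 > 1. Taking u = 0 and v = 23: ψ(0) = 44 and ψ(23) = 34·23 + 44 = 826 ≡ 44 (mod 46).
So ψ(0) = ψ(23) while 0 ≠ 23, therefore ψ is not injective.
Since ψ is not injective, we find the least positive k with ψ(k) = ψ(0): this means 34k ≡ 0 (mod 46), i.e. 46 ∣ 34k. Since gcd(34, 46) = 2, dividing through by 2 this holds exactly when 23 ∣ 17k, and as gcd(17, 23) = 1, exactly when 23 ∣ k.
The smallest positive such k is 23.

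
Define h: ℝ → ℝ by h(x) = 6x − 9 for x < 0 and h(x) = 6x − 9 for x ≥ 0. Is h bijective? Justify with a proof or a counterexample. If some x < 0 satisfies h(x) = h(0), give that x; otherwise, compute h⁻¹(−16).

-7/6

Both pieces are strictly increasing (slopes 6 and 6), so each is injective on its own interval.
The left piece maps (−∞, 0) onto (−∞, −9); the right piece maps [0, ∞) onto [−9, ∞).
Since −9 = −9, the images partition ℝ: h is injective and surjective, hence bijective.
Because the two images are disjoint, no x < 0 has h(x) = h(0), so we compute h⁻¹(−16): −16 lies in (−∞, −9), so solve 6x − 9 = −16: x = (−16 + 9)/6 = −7/6.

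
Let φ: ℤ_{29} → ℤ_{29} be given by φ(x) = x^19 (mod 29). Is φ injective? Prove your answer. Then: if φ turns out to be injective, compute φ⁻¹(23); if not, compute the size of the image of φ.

16

Since 29 is prime, the nonzero elements of ℤ_{29} form a cyclic group of order 28.
As gcd(19, 28) = 1, raising to the 19th power is a bijection on this group: if x_1^19 ≡ x_2^19 then (x_1x_2^{−1})^19 = 1, and the only element of order dividing gcd(19, 28) = 1 is 1, so x_1 = x_2.
With φ(0) = 0 this makes φ injective on all of ℤ_{29}, hence bijective (finite equal-size domain and codomain). In particular φ is injective.
Since φ is injective, we find the preimage of 23. The inverse of x ↦ x^19 on (ℤ_{29})^× is x ↦ x^3, because 19·3 = 57 = 2·28 + 1 ≡ 1 (mod 28) and x^{28} = 1 for x ≠ 0 (Fermat). So φ⁻¹(23) = 23^3 mod 29.
Repeated squaring mod 29: 23^1 ≡ 23, 23^2 ≡ 23² = 529 ≡ 7. Since 3 = 2 + 1, 23^3 ≡ 7·23: 7·23 = 161 ≡ 16. So 23^3 ≡ 16 (mod 29).
Hence φ⁻¹(23) = 16.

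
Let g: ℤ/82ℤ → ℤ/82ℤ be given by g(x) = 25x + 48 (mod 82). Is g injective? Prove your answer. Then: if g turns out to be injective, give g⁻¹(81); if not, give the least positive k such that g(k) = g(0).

Suppose g(x_1) = g(x_2) in ℤ/82ℤ. Then 25x_1 + 48 ≡ 25x_2 + 48 (mod 82), therefore 25(x_1 − x_2) ≡ 0 (mod 82).
Since gcd(25, 82) = 1, 25 is invertible modulo 82, therefore x_1 − x_2 ≡ 0 (mod 82), i.e. x_1 = x_2.
Therefore g is injective.
We now compute 25⁻¹ mod 82 explicitly. Euclid's algorithm: 82 = 3·25 + 7, 25 = 3·7 + 4, 7 = 1·4 + 3, 4 = 1·3 + 1; back-substituting gives 1 = 23·25 − 7·82, so 25⁻¹ ≡ 23 (mod 82).
Since g is injective, we compute g⁻¹(81): solve 25x + 48 ≡ 81 (mod 82), i.e. 25x ≡ 33 (mod 82).
Multiplying by 25⁻¹ = 23 gives x ≡ 23·33 = 759 = 9·82 + 21 ≡ 21 (mod 82).
Check: g(21) = 25·21 + 48 = 573 = 6·82 + 81 ≡ 81 (mod 82).

21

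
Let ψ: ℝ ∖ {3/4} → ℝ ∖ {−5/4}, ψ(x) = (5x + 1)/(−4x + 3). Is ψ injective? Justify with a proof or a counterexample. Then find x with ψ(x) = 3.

8/17

Suppose ψ(s) = ψ(t). Cross-multiplying: (5s + 1)(−4t + 3) = (5t + 1)(−4s + 3).
Expanding both sides and cancelling the symmetric terms leaves 19·(s − t) = 0. Since 19 ≠ 0, s = t. Hence ψ is injective.
Solving ψ(x) = 3: cross-multiplying gives 5x + 1 = 3(−4x + 3), which rearranges to 17x = 8, so x = 8/17.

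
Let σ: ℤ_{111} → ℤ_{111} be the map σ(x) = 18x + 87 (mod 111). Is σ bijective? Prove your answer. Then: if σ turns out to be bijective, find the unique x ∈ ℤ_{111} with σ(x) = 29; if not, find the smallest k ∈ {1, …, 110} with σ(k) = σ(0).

37

We have gcd(18, 111) = 3 > 1. Taking a = 0 and b = 37: σ(0) = 87 and σ(37) = 18·37 + 87 = 753 ≡ 87 (mod 111).
So σ(0) = σ(37) while 0 ≠ 37, hence σ is not injective, hence not bijective.
Since σ is not bijective, we find the least positive k with σ(k) = σ(0): this means 18k ≡ 0 (mod 111), i.e. 111 ∣ 18k. Since gcd(18, 111) = 3, dividing through by 3 this holds exactly when 37 ∣ 6k, and as gcd(6, 37) = 1, exactly when 37 ∣ k.
The smallest positive such k is 37.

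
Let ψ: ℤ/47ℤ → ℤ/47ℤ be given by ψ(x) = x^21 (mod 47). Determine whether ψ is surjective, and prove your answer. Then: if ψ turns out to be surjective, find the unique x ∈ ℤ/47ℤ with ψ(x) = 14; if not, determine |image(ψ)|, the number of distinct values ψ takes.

Since 47 is prime, the nonzero elements of ℤ/47ℤ form a cyclic group of order 46.
As gcd(21, 46) = 1, raising to the 21st power is a bijection on this group: if a^21 ≡ b^21 then (ab^{−1})^21 = 1, and the only element of order dividing gcd(21, 46) = 1 is 1, so a = b.
With ψ(0) = 0 this makes ψ injective on all of ℤ/47ℤ, hence bijective (finite equal-size domain and codomain). In particular ψ is surjective.
Since ψ is surjective, we find the preimage of 14. The inverse of x ↦ x^21 on (ℤ/47ℤ)^× is x ↦ x^11, because 21·11 = 231 = 5·46 + 1 ≡ 1 (mod 46) and x^{46} = 1 for x ≠ 0 (Fermat). So ψ⁻¹(14) = 14^11 mod 47.
Repeated squaring mod 47: 14^1 ≡ 14, 14^2 ≡ 14² = 196 ≡ 8, 14^4 ≡ 8² = 64 ≡ 17, 14^8 ≡ 17² = 289 ≡ 7. Since 11 = 8 + 2 + 1, 14^11 ≡ 7·8·14: 7·8 = 56 ≡ 9, then 9·14 = 126 ≡ 32. So 14^11 ≡ 32 (mod 47).
Hence ψ⁻¹(14) = 32.

32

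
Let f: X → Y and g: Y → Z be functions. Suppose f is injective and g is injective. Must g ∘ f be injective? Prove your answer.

Suppose (g ∘ f)(x_1) = (g ∘ f)(x_2), i.e. g(f(x_1)) = g(f(x_2)).
Since g is injective, f(x_1) = f(x_2). Since f is injective, x_1 = x_2. So g ∘ f is injective.

injective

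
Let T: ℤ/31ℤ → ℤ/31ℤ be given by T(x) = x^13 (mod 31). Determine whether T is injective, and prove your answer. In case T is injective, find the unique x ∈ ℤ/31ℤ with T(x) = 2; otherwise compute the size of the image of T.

Since 31 is prime, the nonzero elements of ℤ/31ℤ form a cyclic group of order 30.
As gcd(13, 30) = 1, raising to the 13th power is a bijection on this group: if a^13 ≡ b^13 then (ab^{−1})^13 = 1, and the only element of order dividing gcd(13, 30) = 1 is 1, so a = b.
With T(0) = 0 this makes T injective on all of ℤ/31ℤ, hence bijective (finite equal-size domain and codomain). In particular T is injective.
Since T is injective, we find the preimage of 2. The inverse of x ↦ x^13 on (ℤ/31ℤ)^× is x ↦ x^7, because 13·7 = 91 = 3·30 + 1 ≡ 1 (mod 30) and x^{30} = 1 for x ≠ 0 (Fermat). So T⁻¹(2) = 2^7 mod 31.
Repeated squaring mod 31: 2^1 ≡ 2, 2^2 ≡ 2² = 4, 2^4 ≡ 4² = 16. Since 7 = 4 + 2 + 1, 2^7 ≡ 16·4·2: 16·4 = 64 ≡ 2, then 2·2 = 4. So 2^7 ≡ 4 (mod 31).
Hence T⁻¹(2) = 4.

4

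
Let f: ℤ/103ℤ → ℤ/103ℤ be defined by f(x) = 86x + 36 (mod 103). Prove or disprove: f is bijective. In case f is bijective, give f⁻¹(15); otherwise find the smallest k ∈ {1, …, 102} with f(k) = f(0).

80

Recall: injectivity means: for all u, v in the domain, f(u) = f(v) implies u = v.
If f(u) = f(v), then 86u ≡ 86v (mod 103). Because gcd(86, 103) = 1, we may cancel 86 to get u ≡ v (mod 103).
We now compute 86⁻¹ mod 103 explicitly. Euclid's algorithm: 103 = 1·86 + 17, 86 = 5·17 + 1; back-substituting gives 1 = 6·86 − 5·103, so 86⁻¹ ≡ 6 (mod 103).
Then y ↦ 6(y − 36) is a two-sided inverse to f, so every y ∈ ℤ/103ℤ has a preimage.
So f is bijective.
Since f is bijective, we find f⁻¹(15): we need 86x ≡ 15 − 36 ≡ 82 (mod 103). Using 86⁻¹ = 6: x ≡ 6·82 = 492 = 4·103 + 80, so x = 80.
Check: f(80) = 86·80 + 36 = 6916 = 67·103 + 15 ≡ 15 (mod 103).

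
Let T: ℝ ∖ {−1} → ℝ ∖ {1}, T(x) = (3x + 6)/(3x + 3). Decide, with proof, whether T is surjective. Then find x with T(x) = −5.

-7/6

For any y ≠ 1, solving y(3x + 3) = 3x + 6 for x gives a well-defined x ≠ −1. So T is surjective.
Solving T(x) = −5: cross-multiplying gives 3x + 6 = −5(3x + 3), which rearranges to 18x = −21, so x = −7/6.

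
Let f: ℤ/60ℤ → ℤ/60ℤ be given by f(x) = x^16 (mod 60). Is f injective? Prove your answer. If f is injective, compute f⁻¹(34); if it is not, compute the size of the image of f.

8

f(2): Repeated squaring mod 60: 2^1 ≡ 2, 2^2 ≡ 2² = 4, 2^4 ≡ 4² = 16, 2^8 ≡ 16² = 256 ≡ 16, 2^16 ≡ 16² = 256 ≡ 16. So 2^16 ≡ 16 (mod 60).
f(4): Repeated squaring mod 60: 4^1 ≡ 4, 4^2 ≡ 4² = 16, 4^4 ≡ 16² = 256 ≡ 16, 4^8 ≡ 16² = 256 ≡ 16, 4^16 ≡ 16² = 256 ≡ 16. So 4^16 ≡ 16 (mod 60).
So f(2) = f(4) = 16 while 2 ≠ 4, therefore f is not injective.
Since f is not injective, we determine |image(f)|. Computing x^16 mod 60 for each x (by repeated squaring, reducing mod 60 at every step), the values f(0), f(1), …, f(59) are: 0, 1, 16, 21, 16, 25, 36, 1, 16, 21, 40, 1, 36, 1, 16, 45, 16, 1, 36, 1, 40, 21, 16, 1, 36, 25, 16, 21, 16, 1, 0, 1, 16, 21, 16, 25, 36, 1, 16, 21, 40, 1, 36, 1, 16, 45, 16, 1, 36, 1, 40, 21, 16, 1, 36, 25, 16, 21, 16, 1.
The distinct values are {0, 1, 16, 21, 25, 36, 40, 45}; there are 8 of them.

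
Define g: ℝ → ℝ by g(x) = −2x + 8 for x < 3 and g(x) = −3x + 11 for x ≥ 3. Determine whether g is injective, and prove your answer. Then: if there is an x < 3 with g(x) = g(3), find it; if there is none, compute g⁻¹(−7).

Both pieces are strictly decreasing (slopes −2 and −3), so each is injective on its own interval.
The left piece maps (−∞, 3) onto (2, ∞); the right piece maps [3, ∞) onto (−∞, 2].
These images are disjoint, so no value is attained by both pieces. Therefore g is injective.
Because the two images are disjoint, no x < 3 has g(x) = g(3), so we compute g⁻¹(−7): −7 lies in (−∞, 2], so solve −3x + 11 = −7: x = (−7 − 11)/(−3) = 6.

6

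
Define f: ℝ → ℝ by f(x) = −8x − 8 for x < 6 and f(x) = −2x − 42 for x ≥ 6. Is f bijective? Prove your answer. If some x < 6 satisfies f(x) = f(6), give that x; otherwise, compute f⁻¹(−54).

23/4

Both pieces are strictly decreasing (slopes −8 and −2), so each is injective on its own interval.
The left piece maps (−∞, 6) onto (−56, ∞); the right piece maps [6, ∞) onto (−∞, −54].
These images overlap. In particular f(6) = −54 (right piece), and solving −8x − 8 = −54 on the left piece gives x = 23/4 < 6.
So f(23/4) = f(6) with 23/4 ≠ 6, and f is not injective, hence not bijective. This x = 23/4 is the requested value below 6.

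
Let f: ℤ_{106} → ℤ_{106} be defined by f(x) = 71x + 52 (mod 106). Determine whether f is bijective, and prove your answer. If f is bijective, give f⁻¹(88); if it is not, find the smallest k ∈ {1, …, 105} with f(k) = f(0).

2

If f(a) = f(b), then 71a ≡ 71b (mod 106). Because gcd(71, 106) = 1, we may cancel 71 to get a ≡ b (mod 106).
We now compute 71⁻¹ mod 106 explicitly. Euclid's algorithm: 106 = 1·71 + 35, 71 = 2·35 + 1; back-substituting gives 1 = 3·71 − 2·106, so 71⁻¹ ≡ 3 (mod 106).
For any y ∈ ℤ_{106}, x = 3(y − 52) mod 106 satisfies f(x) = 71·3(y − 52) + 52 ≡ y (since 71·3 ≡ 1 mod 106). So every y has a preimage.
Thus f is bijective.
Since f is bijective, we find f⁻¹(88): we need 71x ≡ 88 − 52 ≡ 36 (mod 106). Using 71⁻¹ = 3: x ≡ 3·36 = 108 = 1·106 + 2, so x = 2.
Check: f(2) = 71·2 + 52 = 194 = 1·106 + 88 ≡ 88 (mod 106).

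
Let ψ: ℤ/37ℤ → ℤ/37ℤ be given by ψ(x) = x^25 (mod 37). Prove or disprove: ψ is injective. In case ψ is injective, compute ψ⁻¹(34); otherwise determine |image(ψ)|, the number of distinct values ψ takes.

Since 37 is prime, the nonzero elements of ℤ/37ℤ form a cyclic group of order 36.
As gcd(25, 36) = 1, raising to the 25th power is a bijection on this group: if x_1^25 ≡ x_2^25 then (x_1x_2^{−1})^25 = 1, and the only element of order dividing gcd(25, 36) = 1 is 1, so x_1 = x_2.
With ψ(0) = 0 this makes ψ injective on all of ℤ/37ℤ, hence bijective (finite equal-size domain and codomain). In particular ψ is injective.
Since ψ is injective, we find the preimage of 34. The inverse of x ↦ x^25 on (ℤ/37ℤ)^× is x ↦ x^13, because 25·13 = 325 = 9·36 + 1 ≡ 1 (mod 36) and x^{36} = 1 for x ≠ 0 (Fermat). So ψ⁻¹(34) = 34^13 mod 37.
Repeated squaring mod 37: 34^1 ≡ 34, 34^2 ≡ 34² = 1156 ≡ 9, 34^4 ≡ 9² = 81 ≡ 7, 34^8 ≡ 7² = 49 ≡ 12. Since 13 = 8 + 4 + 1, 34^13 ≡ 12·7·34: 12·7 = 84 ≡ 10, then 10·34 = 340 ≡ 7. So 34^13 ≡ 7 (mod 37).
Hence ψ⁻¹(34) = 7.

7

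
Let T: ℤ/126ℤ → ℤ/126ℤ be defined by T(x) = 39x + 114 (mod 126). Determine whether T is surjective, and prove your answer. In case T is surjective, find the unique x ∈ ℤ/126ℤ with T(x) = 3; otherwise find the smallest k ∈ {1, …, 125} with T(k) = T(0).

Since gcd(39, 126) = 3, we have 39x ≡ 0 (mod 3) for all x, so T(x) ≡ 0 (mod 3).
But 1 ≢ 0 (mod 3), so 1 ∈ ℤ/126ℤ has no preimage. Hence T is not surjective.
Since T is not surjective, we find the least positive k with T(k) = T(0): this means 39k ≡ 0 (mod 126), i.e. 126 ∣ 39k. Since gcd(39, 126) = 3, dividing through by 3 this holds exactly when 42 ∣ 13k, and as gcd(13, 42) = 1, exactly when 42 ∣ k.
The smallest positive such k is 42.

42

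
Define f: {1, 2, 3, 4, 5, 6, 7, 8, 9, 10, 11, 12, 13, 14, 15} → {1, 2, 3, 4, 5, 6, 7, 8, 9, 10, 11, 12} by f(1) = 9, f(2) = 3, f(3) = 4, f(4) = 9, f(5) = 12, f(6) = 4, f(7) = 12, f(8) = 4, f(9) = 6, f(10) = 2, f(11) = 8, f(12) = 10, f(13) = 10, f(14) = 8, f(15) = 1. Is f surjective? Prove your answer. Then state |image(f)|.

9

No element maps to 5, so f is not surjective.
The image of f is {1, 2, 3, 4, 6, 8, 9, 10, 12}, which has 9 elements.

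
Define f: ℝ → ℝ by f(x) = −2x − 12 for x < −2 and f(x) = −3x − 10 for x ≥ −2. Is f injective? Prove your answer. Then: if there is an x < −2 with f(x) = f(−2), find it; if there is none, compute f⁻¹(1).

-4

Both pieces are strictly decreasing (slopes −2 and −3), so each is injective on its own interval.
The left piece maps (−∞, −2) onto (−8, ∞); the right piece maps [−2, ∞) onto (−∞, −4].
These images overlap. In particular f(−2) = −4 (right piece), and solving −2x − 12 = −4 on the left piece gives x = −4 < −2.
So f(−4) = f(−2) with −4 ≠ −2, and f is not injective. This x = −4 is the requested value below −2.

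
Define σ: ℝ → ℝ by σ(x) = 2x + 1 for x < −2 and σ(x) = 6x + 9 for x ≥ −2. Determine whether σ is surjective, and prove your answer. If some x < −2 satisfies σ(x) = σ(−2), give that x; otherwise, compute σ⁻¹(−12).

-13/2

Both pieces are strictly increasing (slopes 2 and 6), so each is injective on its own interval.
The left piece maps (−∞, −2) onto (−∞, −3); the right piece maps [−2, ∞) onto [−3, ∞).
These images together cover ℝ, so σ is surjective.
Because the two images are disjoint, no x < −2 has σ(x) = σ(−2), so we compute σ⁻¹(−12): −12 lies in (−∞, −3), so solve 2x + 1 = −12: x = (−12 − 1)/2 = −13/2.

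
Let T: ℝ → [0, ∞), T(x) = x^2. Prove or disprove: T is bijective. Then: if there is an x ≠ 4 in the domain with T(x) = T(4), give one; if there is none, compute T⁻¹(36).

T(4) = 16 = (−4)^2 = T(−4) (since 2 is even), with 4 ≠ −4. So T is not injective, hence not bijective.
For the follow-up, such an x exists: taking x = −4 ∈ ℝ gives T(−4) = 16 = T(4) with −4 ≠ 4.

-4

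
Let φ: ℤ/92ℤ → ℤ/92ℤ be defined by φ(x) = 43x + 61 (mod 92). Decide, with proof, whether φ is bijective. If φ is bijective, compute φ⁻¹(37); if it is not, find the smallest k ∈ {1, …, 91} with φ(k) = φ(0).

If φ(u) = φ(v), then 43u ≡ 43v (mod 92). Because gcd(43, 92) = 1, we may cancel 43 to get u ≡ v (mod 92).
We now compute 43⁻¹ mod 92 explicitly. Euclid's algorithm: 92 = 2·43 + 6, 43 = 7·6 + 1; back-substituting gives 1 = 15·43 − 7·92, so 43⁻¹ ≡ 15 (mod 92).
Then y ↦ 15(y − 61) is a two-sided inverse to φ, so every y ∈ ℤ/92ℤ has a preimage.
So φ is bijective.
Since φ is bijective, we find φ⁻¹(37): we need 43x ≡ 37 − 61 ≡ 68 (mod 92). Using 43⁻¹ = 15: x ≡ 15·68 = 1020 = 11·92 + 8, so x = 8.
Check: φ(8) = 43·8 + 61 = 405 = 4·92 + 37 ≡ 37 (mod 92).

8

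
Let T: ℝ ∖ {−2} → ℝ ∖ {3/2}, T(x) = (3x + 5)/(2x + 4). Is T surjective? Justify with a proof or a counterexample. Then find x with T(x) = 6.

For any y ≠ 3/2, solving y(2x + 4) = 3x + 5 for x gives a well-defined x ≠ −2. So T is surjective.
Solving T(x) = 6: cross-multiplying gives 3x + 5 = 6(2x + 4), which rearranges to −9x = 19, so x = −19/9.

-19/9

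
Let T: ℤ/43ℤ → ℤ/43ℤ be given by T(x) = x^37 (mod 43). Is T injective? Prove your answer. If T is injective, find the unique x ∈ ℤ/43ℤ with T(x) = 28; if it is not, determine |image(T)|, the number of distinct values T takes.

Since 43 is prime, the nonzero elements of ℤ/43ℤ form a cyclic group of order 42.
As gcd(37, 42) = 1, raising to the 37th power is a bijection on this group: if a^37 ≡ b^37 then (ab^{−1})^37 = 1, and the only element of order dividing gcd(37, 42) = 1 is 1, so a = b.
With T(0) = 0 this makes T injective on all of ℤ/43ℤ, hence bijective (finite equal-size domain and codomain). In particular T is injective.
Since T is injective, we find the preimage of 28. The inverse of x ↦ x^37 on (ℤ/43ℤ)^× is x ↦ x^25, because 37·25 = 925 = 22·42 + 1 ≡ 1 (mod 42) and x^{42} = 1 for x ≠ 0 (Fermat). So T⁻¹(28) = 28^25 mod 43.
Repeated squaring mod 43: 28^1 ≡ 28, 28^2 ≡ 28² = 784 ≡ 10, 28^4 ≡ 10² = 100 ≡ 14, 28^8 ≡ 14² = 196 ≡ 24, 28^16 ≡ 24² = 576 ≡ 17. Since 25 = 16 + 8 + 1, 28^25 ≡ 17·24·28: 17·24 = 408 ≡ 21, then 21·28 = 588 ≡ 29. So 28^25 ≡ 29 (mod 43).
Hence T⁻¹(28) = 29.

29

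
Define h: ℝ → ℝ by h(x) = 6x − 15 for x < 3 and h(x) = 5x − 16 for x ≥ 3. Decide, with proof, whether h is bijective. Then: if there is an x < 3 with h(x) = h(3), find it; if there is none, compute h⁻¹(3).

7/3

Both pieces are strictly increasing (slopes 6 and 5), so each is injective on its own interval.
The left piece maps (−∞, 3) onto (−∞, 3); the right piece maps [3, ∞) onto [−1, ∞).
These images overlap. In particular h(3) = −1 (right piece), and solving 6x − 15 = −1 on the left piece gives x = 7/3 < 3.
So h(7/3) = h(3) with 7/3 ≠ 3, and h is not injective, hence not bijective. This x = 7/3 is the requested value below 3.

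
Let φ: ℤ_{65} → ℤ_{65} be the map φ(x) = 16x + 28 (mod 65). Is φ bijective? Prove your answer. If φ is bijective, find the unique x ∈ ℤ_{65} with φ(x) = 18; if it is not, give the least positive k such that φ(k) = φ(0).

Suppose φ(u) = φ(v) in ℤ_{65}. Then 16u + 28 ≡ 16v + 28 (mod 65), thus 16(u − v) ≡ 0 (mod 65).
Since gcd(16, 65) = 1, 16 is invertible modulo 65, therefore u − v ≡ 0 (mod 65), i.e. u = v.
We now compute 16⁻¹ mod 65 explicitly. Euclid's algorithm: 65 = 4·16 + 1; back-substituting gives 1 = 61·16 − 15·65, so 16⁻¹ ≡ 61 (mod 65).
For any y ∈ ℤ_{65}, x = 61(y − 28) mod 65 satisfies φ(x) = 16·61(y − 28) + 28 ≡ y (since 16·61 ≡ 1 mod 65). So every y has a preimage.
Thus φ is bijective.
Since φ is bijective, we compute φ⁻¹(18): solve 16x + 28 ≡ 18 (mod 65), i.e. 16x ≡ 55 (mod 65).
Multiplying by 16⁻¹ = 61 gives x ≡ 61·55 = 3355 = 51·65 + 40 ≡ 40 (mod 65).
Check: φ(40) = 16·40 + 28 = 668 = 10·65 + 18 ≡ 18 (mod 65).

40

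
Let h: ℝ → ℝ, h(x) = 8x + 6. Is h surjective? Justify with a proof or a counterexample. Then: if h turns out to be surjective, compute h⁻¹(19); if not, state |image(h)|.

13/8

For any y ∈ ℝ, x = (y − 6)/8 satisfies h(x) = y.
Hence h is surjective.
Since h is surjective, we compute h⁻¹(19) = (19 − 6)/8 = 13/8.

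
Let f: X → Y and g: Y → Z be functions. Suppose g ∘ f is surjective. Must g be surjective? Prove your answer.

surjective

Let c ∈ Z. Since g ∘ f is surjective, some a ∈ X has g(f(a)) = c. Then b = f(a) ∈ Y satisfies g(b) = c. So g is surjective.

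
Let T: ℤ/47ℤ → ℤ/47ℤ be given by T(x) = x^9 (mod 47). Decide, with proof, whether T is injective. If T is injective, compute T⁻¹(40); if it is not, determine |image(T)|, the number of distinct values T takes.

5

Since 47 is prime, the nonzero elements of ℤ/47ℤ form a cyclic group of order 46.
As gcd(9, 46) = 1, raising to the 9th power is a bijection on this group: if s^9 ≡ t^9 then (st^{−1})^9 = 1, and the only element of order dividing gcd(9, 46) = 1 is 1, so s = t.
With T(0) = 0 this makes T injective on all of ℤ/47ℤ, hence bijective (finite equal-size domain and codomain). In particular T is injective.
Since T is injective, we find the preimage of 40. The inverse of x ↦ x^9 on (ℤ/47ℤ)^× is x ↦ x^41, because 9·41 = 369 = 8·46 + 1 ≡ 1 (mod 46) and x^{46} = 1 for x ≠ 0 (Fermat). So T⁻¹(40) = 40^41 mod 47.
Repeated squaring mod 47: 40^1 ≡ 40, 40^2 ≡ 40² = 1600 ≡ 2, 40^4 ≡ 2² = 4, 40^8 ≡ 4² = 16, 40^16 ≡ 16² = 256 ≡ 21, 40^32 ≡ 21² = 441 ≡ 18. Since 41 = 32 + 8 + 1, 40^41 ≡ 18·16·40: 18·16 = 288 ≡ 6, then 6·40 = 240 ≡ 5. So 40^41 ≡ 5 (mod 47).
Hence T⁻¹(40) = 5.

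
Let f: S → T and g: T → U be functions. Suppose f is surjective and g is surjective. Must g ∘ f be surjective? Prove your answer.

surjective

Let c ∈ U. Since g is surjective, there is b ∈ T with g(b) = c. Since f is surjective, there is a ∈ S with f(a) = b.
Then (g ∘ f)(a) = g(b) = c. Hence g ∘ f is surjective.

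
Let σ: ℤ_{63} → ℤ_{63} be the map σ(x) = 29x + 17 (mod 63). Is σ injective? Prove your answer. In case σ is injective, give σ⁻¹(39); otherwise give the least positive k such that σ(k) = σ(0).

Recall: injectivity means: for all u, v in the domain, σ(u) = σ(v) implies u = v.
Suppose σ(u) = σ(v) in ℤ_{63}. Then 29u + 17 ≡ 29v + 17 (mod 63), hence 29(u − v) ≡ 0 (mod 63).
Since gcd(29, 63) = 1, 29 is invertible modulo 63, thus u − v ≡ 0 (mod 63), i.e. u = v.
Hence σ is injective.
We now compute 29⁻¹ mod 63 explicitly. Euclid's algorithm: 63 = 2·29 + 5, 29 = 5·5 + 4, 5 = 1·4 + 1; back-substituting gives 1 = 50·29 − 23·63, so 29⁻¹ ≡ 50 (mod 63).
Since σ is injective, we find σ⁻¹(39): we need 29x ≡ 39 − 17 ≡ 22 (mod 63). Using 29⁻¹ = 50: x ≡ 50·22 = 1100 = 17·63 + 29, so x = 29.
Check: σ(29) = 29·29 + 17 = 858 = 13·63 + 39 ≡ 39 (mod 63).

29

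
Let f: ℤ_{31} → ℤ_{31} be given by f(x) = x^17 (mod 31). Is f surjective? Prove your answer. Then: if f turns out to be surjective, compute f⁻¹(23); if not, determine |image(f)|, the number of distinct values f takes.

15

Since 31 is prime, the nonzero elements of ℤ_{31} form a cyclic group of order 30.
As gcd(17, 30) = 1, raising to the 17th power is a bijection on this group: if u^17 ≡ v^17 then (uv^{−1})^17 = 1, and the only element of order dividing gcd(17, 30) = 1 is 1, so u = v.
With f(0) = 0 this makes f injective on all of ℤ_{31}, hence bijective (finite equal-size domain and codomain). In particular f is surjective.
Since f is surjective, we find the preimage of 23. The inverse of x ↦ x^17 on (ℤ_{31})^× is x ↦ x^23, because 17·23 = 391 = 13·30 + 1 ≡ 1 (mod 30) and x^{30} = 1 for x ≠ 0 (Fermat). So f⁻¹(23) = 23^23 mod 31.
Repeated squaring mod 31: 23^1 ≡ 23, 23^2 ≡ 23² = 529 ≡ 2, 23^4 ≡ 2² = 4, 23^8 ≡ 4² = 16, 23^16 ≡ 16² = 256 ≡ 8. Since 23 = 16 + 4 + 2 + 1, 23^23 ≡ 8·4·2·23: 8·4 = 32 ≡ 1, then 1·2 = 2, then 2·23 = 46 ≡ 15. So 23^23 ≡ 15 (mod 31).
Hence f⁻¹(23) = 15.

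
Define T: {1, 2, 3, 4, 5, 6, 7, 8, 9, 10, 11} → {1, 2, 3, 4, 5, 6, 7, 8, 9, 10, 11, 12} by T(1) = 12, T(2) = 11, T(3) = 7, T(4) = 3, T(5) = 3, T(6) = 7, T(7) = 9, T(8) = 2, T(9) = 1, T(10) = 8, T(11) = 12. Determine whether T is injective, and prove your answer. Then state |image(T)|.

T(4) = 3 = T(5) with 4 ≠ 5, so T is not injective.
The image of T is {1, 2, 3, 7, 8, 9, 11, 12}, which has 8 elements.

8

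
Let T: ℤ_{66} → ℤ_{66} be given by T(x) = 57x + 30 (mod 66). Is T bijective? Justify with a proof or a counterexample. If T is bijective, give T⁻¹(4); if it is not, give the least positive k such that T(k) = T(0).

22

By definition, injectivity means: for all s, t in the domain, T(s) = T(t) implies s = t.
We have gcd(57, 66) = 3 > 1. Taking s = 0 and t = 22: T(0) = 30 and T(22) = 57·22 + 30 = 1284 ≡ 30 (mod 66).
So T(0) = T(22) while 0 ≠ 22, so T is not injective, hence not bijective.
Since T is not bijective, we find the least positive k with T(k) = T(0): this means 57k ≡ 0 (mod 66), i.e. 66 ∣ 57k. Since gcd(57, 66) = 3, dividing through by 3 this holds exactly when 22 ∣ 19k, and as gcd(19, 22) = 1, exactly when 22 ∣ k.
The smallest positive such k is 22.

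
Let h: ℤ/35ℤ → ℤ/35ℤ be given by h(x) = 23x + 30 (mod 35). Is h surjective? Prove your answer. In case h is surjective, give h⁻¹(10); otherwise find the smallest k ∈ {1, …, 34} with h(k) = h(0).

25

Since gcd(23, 35) = 1, 23 is invertible modulo 35. Euclid's algorithm: 35 = 1·23 + 12, 23 = 1·12 + 11, 12 = 1·11 + 1; back-substituting gives 1 = 32·23 − 21·35, so 23⁻¹ ≡ 32 (mod 35).
Then y ↦ 32(y − 30) is a two-sided inverse to h, so every y ∈ ℤ/35ℤ has a preimage.
So h is surjective.
Since h is surjective, we compute h⁻¹(10): solve 23x + 30 ≡ 10 (mod 35), i.e. 23x ≡ 15 (mod 35).
Multiplying by 23⁻¹ = 32 gives x ≡ 32·15 = 480 = 13·35 + 25 ≡ 25 (mod 35).
Check: h(25) = 23·25 + 30 = 605 = 17·35 + 10 ≡ 10 (mod 35).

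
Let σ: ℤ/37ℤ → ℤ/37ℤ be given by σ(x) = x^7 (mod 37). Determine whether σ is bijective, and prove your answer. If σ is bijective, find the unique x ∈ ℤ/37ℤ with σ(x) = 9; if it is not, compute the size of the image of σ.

Since 37 is prime, the nonzero elements of ℤ/37ℤ form a cyclic group of order 36.
As gcd(7, 36) = 1, raising to the 7th power is a bijection on this group: if u^7 ≡ v^7 then (uv^{−1})^7 = 1, and the only element of order dividing gcd(7, 36) = 1 is 1, so u = v.
With σ(0) = 0 this makes σ injective on all of ℤ/37ℤ, hence bijective (finite equal-size domain and codomain). In particular σ is bijective.
Since σ is bijective, we find the preimage of 9. The inverse of x ↦ x^7 on (ℤ/37ℤ)^× is x ↦ x^31, because 7·31 = 217 = 6·36 + 1 ≡ 1 (mod 36) and x^{36} = 1 for x ≠ 0 (Fermat). So σ⁻¹(9) = 9^31 mod 37.
Repeated squaring mod 37: 9^1 ≡ 9, 9^2 ≡ 9² = 81 ≡ 7, 9^4 ≡ 7² = 49 ≡ 12, 9^8 ≡ 12² = 144 ≡ 33, 9^16 ≡ 33² = 1089 ≡ 16. Since 31 = 16 + 8 + 4 + 2 + 1, 9^31 ≡ 16·33·12·7·9: 16·33 = 528 ≡ 10, then 10·12 = 120 ≡ 9, then 9·7 = 63 ≡ 26, then 26·9 = 234 ≡ 12. So 9^31 ≡ 12 (mod 37).
Hence σ⁻¹(9) = 12.

12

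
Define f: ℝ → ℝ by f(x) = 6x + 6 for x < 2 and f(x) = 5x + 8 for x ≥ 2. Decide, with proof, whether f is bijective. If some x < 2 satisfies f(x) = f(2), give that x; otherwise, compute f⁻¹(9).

Both pieces are strictly increasing (slopes 6 and 5), so each is injective on its own interval.
The left piece maps (−∞, 2) onto (−∞, 18); the right piece maps [2, ∞) onto [18, ∞).
Since 18 = 18, the images partition ℝ: f is injective and surjective, hence bijective.
Because the two images are disjoint, no x < 2 has f(x) = f(2), so we compute f⁻¹(9): 9 lies in (−∞, 18), so solve 6x + 6 = 9: x = (9 − 6)/6 = 1/2.

1/2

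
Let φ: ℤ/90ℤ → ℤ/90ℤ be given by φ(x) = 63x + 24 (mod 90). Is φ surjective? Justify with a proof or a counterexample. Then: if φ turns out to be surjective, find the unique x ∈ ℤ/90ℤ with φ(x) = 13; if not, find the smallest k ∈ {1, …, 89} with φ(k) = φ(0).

10

Since gcd(63, 90) = 9, we have 63x ≡ 0 (mod 9) for all x, so φ(x) ≡ 6 (mod 9).
But 0 ≢ 6 (mod 9), so 0 ∈ ℤ/90ℤ has no preimage. Hence φ is not surjective.
Since φ is not surjective, we find the least positive k with φ(k) = φ(0): this means 63k ≡ 0 (mod 90), i.e. 90 ∣ 63k. Since gcd(63, 90) = 9, dividing through by 9 this holds exactly when 10 ∣ 7k, and as gcd(7, 10) = 1, exactly when 10 ∣ k.
The smallest positive such k is 10.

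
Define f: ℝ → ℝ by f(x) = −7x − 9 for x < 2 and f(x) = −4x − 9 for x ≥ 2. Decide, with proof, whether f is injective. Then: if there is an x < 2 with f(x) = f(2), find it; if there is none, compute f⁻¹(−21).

8/7

Both pieces are strictly decreasing (slopes −7 and −4), so each is injective on its own interval.
The left piece maps (−∞, 2) onto (−23, ∞); the right piece maps [2, ∞) onto (−∞, −17].
These images overlap. In particular f(2) = −17 (right piece), and solving −7x − 9 = −17 on the left piece gives x = 8/7 < 2.
So f(8/7) = f(2) with 8/7 ≠ 2, and f is not injective. This x = 8/7 is the requested value below 2.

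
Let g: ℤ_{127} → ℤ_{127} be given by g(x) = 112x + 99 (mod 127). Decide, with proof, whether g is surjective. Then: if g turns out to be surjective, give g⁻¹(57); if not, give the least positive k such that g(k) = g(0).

Since gcd(112, 127) = 1, 112 is invertible modulo 127. Euclid's algorithm: 127 = 1·112 + 15, 112 = 7·15 + 7, 15 = 2·7 + 1; back-substituting gives 1 = 110·112 − 97·127, so 112⁻¹ ≡ 110 (mod 127).
Then y ↦ 110(y − 99) is a two-sided inverse to g, so every y ∈ ℤ_{127} has a preimage.
So g is surjective.
Since g is surjective, we compute g⁻¹(57): solve 112x + 99 ≡ 57 (mod 127), i.e. 112x ≡ 85 (mod 127).
Multiplying by 112⁻¹ = 110 gives x ≡ 110·85 = 9350 = 73·127 + 79 ≡ 79 (mod 127).
Check: g(79) = 112·79 + 99 = 8947 = 70·127 + 57 ≡ 57 (mod 127).

79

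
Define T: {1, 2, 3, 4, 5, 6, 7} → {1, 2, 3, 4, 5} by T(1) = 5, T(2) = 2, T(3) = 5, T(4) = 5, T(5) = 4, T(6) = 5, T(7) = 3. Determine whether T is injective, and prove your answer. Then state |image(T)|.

T(1) = 5 = T(3) with 1 ≠ 3, so T is not injective.
The image of T is {2, 3, 4, 5}, which has 4 elements.

4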